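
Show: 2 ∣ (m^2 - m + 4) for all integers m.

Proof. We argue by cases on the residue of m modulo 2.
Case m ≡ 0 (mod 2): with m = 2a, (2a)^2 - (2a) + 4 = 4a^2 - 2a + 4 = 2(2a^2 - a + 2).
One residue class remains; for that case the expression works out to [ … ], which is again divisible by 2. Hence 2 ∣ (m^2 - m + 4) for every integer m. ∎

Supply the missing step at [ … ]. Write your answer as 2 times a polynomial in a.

2(2a^2 + a + 2)

The residues treated are {0}, so the missing case is m ≡ 1 (mod 2); write m = 2a+1.
Then (2a+1)^2 - (2a+1) + 4 = 4a^2 + 2a + 4 = 2(2a^2 + a + 2).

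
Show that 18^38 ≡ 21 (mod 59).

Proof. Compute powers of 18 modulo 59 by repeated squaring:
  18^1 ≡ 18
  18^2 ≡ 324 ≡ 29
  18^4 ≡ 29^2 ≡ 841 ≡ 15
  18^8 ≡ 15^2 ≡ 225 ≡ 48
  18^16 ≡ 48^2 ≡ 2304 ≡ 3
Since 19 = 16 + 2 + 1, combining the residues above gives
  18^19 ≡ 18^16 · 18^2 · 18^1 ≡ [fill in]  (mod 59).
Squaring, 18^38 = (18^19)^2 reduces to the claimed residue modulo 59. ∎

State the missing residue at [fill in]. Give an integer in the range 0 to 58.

32

18^16 · 18^2 · 18^1 ≡ 3 · 29 · 18 = 1566.
1566 mod 59 = 32, so 18^19 ≡ 32 (mod 59).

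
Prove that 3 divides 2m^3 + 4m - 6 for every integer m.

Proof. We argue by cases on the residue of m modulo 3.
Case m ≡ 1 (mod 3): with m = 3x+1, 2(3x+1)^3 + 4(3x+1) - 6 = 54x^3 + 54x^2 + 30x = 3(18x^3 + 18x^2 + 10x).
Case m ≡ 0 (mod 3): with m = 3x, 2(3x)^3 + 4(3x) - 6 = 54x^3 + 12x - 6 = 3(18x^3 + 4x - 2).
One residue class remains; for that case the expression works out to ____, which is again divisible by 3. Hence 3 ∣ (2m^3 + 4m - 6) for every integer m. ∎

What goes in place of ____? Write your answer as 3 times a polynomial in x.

3(18x^3 + 36x^2 + 28x + 6)

Only m ≡ 2 (mod 3) is unaccounted for. Put m = 3x+2:
2(3x+2)^3 + 4(3x+2) - 6 expands to 54x^3 + 108x^2 + 84x + 18,
and factoring out 3 leaves 3(18x^3 + 36x^2 + 28x + 6).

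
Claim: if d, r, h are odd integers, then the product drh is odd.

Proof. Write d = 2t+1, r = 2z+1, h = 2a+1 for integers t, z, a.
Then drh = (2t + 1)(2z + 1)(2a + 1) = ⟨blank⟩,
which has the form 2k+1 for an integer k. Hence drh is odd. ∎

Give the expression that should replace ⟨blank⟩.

2(4atz + 2at + 2az + a + 2tz + t + z) + 1

(2t + 1)(2z + 1)(2a + 1) = 8atz + 4at + 4az + 2a + 4tz + 2t + 2z + 1
= 2(4atz + 2at + 2az + a + 2tz + t + z) + 1.
Since 4atz + 2at + 2az + a + 2tz + t + z is an integer, the product is of the form 2k+1 for an integer k.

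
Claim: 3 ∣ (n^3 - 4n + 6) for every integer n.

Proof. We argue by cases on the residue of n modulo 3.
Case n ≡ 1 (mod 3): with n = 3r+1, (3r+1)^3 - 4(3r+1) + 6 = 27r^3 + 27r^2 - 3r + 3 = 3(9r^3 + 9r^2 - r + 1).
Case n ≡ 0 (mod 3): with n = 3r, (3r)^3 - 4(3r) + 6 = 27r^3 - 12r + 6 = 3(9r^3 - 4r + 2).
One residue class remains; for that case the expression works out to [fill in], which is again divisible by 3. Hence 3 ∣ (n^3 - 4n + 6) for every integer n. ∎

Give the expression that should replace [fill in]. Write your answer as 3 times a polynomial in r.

3(9r^3 + 18r^2 + 8r + 2)

Only n ≡ 2 (mod 3) is unaccounted for. Put n = 3r+2:
(3r+2)^3 - 4(3r+2) + 6 expands to 27r^3 + 54r^2 + 24r + 6,
and factoring out 3 leaves 3(9r^3 + 18r^2 + 8r + 2).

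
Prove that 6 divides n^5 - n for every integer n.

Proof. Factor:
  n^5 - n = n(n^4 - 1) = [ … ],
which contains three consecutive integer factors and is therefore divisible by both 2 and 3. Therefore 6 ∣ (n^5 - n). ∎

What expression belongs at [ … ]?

(n - 1)n(n + 1)(n^2 + 1)

n^4 - 1 = (n^2 - 1)(n^2 + 1), and n^2 - 1 = (n-1)(n+1).
So n(n^4 - 1) = (n - 1)n(n + 1)(n^2 + 1).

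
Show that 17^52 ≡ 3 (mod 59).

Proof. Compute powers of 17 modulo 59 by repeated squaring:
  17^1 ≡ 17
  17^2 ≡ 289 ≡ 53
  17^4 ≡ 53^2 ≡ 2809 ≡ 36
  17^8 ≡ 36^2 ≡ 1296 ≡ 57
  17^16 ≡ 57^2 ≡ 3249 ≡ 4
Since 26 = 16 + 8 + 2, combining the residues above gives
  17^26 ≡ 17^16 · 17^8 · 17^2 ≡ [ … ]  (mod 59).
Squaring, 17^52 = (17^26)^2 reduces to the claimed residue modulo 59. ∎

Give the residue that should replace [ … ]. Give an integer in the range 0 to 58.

Multiply the listed residues: 4 · 57 · 53 = 228 → 12084.
Reducing modulo 59: 12084 = 204·59 + 48, so 17^26 ≡ 48.

48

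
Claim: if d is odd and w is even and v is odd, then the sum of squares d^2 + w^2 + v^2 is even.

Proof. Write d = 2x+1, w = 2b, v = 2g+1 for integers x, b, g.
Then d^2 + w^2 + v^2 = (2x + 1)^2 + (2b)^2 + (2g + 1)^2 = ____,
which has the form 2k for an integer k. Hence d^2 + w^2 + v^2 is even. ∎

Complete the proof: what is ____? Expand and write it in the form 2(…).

Expanding: (2x + 1)^2 + (2b)^2 + (2g + 1)^2 = 4b^2 + 4g^2 + 4g + 4x^2 + 4x + 2.
Every term is even; pulling out the factor of 2 gives 2(2b^2 + 2g^2 + 2g + 2x^2 + 2x + 1).

2(2b^2 + 2g^2 + 2g + 2x^2 + 2x + 1)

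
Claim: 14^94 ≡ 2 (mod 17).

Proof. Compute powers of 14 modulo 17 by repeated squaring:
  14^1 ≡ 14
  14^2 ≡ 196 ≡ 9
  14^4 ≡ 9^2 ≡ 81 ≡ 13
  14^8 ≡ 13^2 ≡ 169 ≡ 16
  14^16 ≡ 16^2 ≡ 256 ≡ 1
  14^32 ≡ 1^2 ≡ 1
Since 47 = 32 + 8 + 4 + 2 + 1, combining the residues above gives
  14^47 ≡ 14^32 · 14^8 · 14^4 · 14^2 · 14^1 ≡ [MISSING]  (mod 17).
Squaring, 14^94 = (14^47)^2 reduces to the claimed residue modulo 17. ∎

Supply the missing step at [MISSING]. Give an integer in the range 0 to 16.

14^32 · 14^8 · 14^4 · 14^2 · 14^1 ≡ 1 · 16 · 13 · 9 · 14 = 26208.
26208 mod 17 = 11, so 14^47 ≡ 11 (mod 17).

11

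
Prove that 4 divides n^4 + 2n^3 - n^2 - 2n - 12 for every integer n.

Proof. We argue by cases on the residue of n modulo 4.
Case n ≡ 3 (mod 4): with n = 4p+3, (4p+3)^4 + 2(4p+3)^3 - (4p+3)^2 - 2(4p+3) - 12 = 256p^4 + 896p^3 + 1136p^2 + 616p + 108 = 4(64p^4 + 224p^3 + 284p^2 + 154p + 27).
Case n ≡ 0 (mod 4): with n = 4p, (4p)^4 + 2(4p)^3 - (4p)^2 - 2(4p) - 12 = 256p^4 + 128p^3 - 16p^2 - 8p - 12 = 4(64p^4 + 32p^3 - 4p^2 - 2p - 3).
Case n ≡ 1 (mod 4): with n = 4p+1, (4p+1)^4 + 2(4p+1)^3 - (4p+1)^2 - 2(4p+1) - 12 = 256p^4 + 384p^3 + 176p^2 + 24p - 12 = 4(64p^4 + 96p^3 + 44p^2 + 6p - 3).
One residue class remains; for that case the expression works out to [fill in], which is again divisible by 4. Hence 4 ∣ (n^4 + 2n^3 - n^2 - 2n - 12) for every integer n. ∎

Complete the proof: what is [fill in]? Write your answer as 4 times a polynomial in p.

The residues treated are {3, 0, 1}, so the missing case is n ≡ 2 (mod 4); write n = 4p+2.
Then (4p+2)^4 + 2(4p+2)^3 - (4p+2)^2 - 2(4p+2) - 12 = 256p^4 + 640p^3 + 560p^2 + 200p + 12 = 4(64p^4 + 160p^3 + 140p^2 + 50p + 3).

4(64p^4 + 160p^3 + 140p^2 + 50p + 3)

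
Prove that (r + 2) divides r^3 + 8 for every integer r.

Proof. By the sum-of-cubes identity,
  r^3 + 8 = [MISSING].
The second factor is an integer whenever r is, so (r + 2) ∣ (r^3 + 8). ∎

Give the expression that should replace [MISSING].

Polynomial division of r^3 + 8 by r + 2 leaves remainder 0 and quotient r^2 - 2r + 4.
Hence r^3 + 8 = (r + 2)(r^2 - 2r + 4).

(r + 2)(r^2 - 2r + 4)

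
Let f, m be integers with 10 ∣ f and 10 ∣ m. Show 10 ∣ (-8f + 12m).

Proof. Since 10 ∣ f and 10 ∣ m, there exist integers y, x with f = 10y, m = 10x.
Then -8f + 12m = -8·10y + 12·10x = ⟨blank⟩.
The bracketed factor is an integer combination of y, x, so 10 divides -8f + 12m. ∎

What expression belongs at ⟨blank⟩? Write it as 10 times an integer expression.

10(12x - 8y)

Each term has a factor of 10: -8·10y + 12·10x = 10·(12x - 8y).
Since 12x - 8y is an integer, 10 ∣ (-8f + 12m).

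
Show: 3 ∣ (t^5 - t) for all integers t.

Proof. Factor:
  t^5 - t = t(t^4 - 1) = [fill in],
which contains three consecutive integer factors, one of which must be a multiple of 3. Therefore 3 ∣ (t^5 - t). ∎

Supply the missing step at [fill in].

(t - 1)t(t + 1)(t^2 + 1)

t^4 - 1 = (t^2 - 1)(t^2 + 1), and t^2 - 1 = (t-1)(t+1).
So t(t^4 - 1) = (t - 1)t(t + 1)(t^2 + 1).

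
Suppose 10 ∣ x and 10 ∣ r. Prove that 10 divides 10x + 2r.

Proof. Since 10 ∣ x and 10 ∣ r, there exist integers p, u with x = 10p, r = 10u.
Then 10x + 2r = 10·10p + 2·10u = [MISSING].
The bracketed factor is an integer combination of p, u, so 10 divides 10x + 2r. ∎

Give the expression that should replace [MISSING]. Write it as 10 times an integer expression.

10(10p + 2u)

Pull the common 10 out of every term: 10·10p + 2·10u = 10(10p + 2u).
10p + 2u is an integer, which exhibits the divisibility.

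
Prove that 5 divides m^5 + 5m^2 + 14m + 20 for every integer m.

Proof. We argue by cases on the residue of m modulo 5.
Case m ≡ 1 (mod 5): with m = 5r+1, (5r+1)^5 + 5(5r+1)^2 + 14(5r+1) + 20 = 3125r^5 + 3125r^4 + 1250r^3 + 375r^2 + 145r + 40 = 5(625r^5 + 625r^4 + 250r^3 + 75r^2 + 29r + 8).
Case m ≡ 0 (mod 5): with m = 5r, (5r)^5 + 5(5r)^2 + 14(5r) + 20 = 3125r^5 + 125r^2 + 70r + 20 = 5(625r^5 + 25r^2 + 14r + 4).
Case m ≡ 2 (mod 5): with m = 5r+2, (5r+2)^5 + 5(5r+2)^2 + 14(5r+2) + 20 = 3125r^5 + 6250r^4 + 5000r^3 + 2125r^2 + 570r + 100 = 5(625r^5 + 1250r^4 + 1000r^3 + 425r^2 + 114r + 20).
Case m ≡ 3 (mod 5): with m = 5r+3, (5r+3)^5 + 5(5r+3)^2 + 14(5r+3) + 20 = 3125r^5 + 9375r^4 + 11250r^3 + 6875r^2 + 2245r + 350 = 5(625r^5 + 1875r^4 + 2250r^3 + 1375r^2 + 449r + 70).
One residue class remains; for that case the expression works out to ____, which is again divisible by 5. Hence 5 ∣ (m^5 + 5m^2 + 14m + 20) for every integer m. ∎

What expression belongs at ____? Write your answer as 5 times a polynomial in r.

Only m ≡ 4 (mod 5) is unaccounted for. Put m = 5r+4:
(5r+4)^5 + 5(5r+4)^2 + 14(5r+4) + 20 expands to 3125r^5 + 12500r^4 + 20000r^3 + 16125r^2 + 6670r + 1180,
and factoring out 5 leaves 5(625r^5 + 2500r^4 + 4000r^3 + 3225r^2 + 1334r + 236).

5(625r^5 + 2500r^4 + 4000r^3 + 3225r^2 + 1334r + 236)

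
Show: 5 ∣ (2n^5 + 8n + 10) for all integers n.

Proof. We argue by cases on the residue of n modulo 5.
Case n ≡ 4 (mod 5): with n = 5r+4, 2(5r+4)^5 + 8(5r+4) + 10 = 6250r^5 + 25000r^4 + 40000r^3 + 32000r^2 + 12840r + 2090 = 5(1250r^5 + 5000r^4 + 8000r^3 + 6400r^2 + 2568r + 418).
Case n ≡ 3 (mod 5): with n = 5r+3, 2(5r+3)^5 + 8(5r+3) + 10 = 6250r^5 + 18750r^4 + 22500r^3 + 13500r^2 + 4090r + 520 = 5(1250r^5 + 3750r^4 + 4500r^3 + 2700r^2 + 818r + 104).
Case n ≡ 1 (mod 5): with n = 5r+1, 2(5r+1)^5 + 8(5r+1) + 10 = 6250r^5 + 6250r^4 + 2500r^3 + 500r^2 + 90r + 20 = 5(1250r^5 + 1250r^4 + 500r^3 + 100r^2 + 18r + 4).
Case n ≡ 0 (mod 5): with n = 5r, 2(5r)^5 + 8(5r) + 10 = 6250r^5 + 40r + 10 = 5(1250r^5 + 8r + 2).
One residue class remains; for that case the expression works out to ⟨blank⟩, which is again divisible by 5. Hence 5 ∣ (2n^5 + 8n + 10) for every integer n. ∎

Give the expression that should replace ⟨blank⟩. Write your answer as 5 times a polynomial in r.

5(1250r^5 + 2500r^4 + 2000r^3 + 800r^2 + 168r + 18)

Only n ≡ 2 (mod 5) is unaccounted for. Put n = 5r+2:
2(5r+2)^5 + 8(5r+2) + 10 expands to 6250r^5 + 12500r^4 + 10000r^3 + 4000r^2 + 840r + 90,
and factoring out 5 leaves 5(1250r^5 + 2500r^4 + 2000r^3 + 800r^2 + 168r + 18).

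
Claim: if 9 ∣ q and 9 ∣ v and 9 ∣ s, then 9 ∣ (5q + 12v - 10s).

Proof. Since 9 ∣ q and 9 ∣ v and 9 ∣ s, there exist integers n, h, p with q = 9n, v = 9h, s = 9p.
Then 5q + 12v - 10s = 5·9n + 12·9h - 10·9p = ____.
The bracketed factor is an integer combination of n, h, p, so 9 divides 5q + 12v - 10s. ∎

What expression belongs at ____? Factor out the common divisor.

Pull the common 9 out of every term: 5·9n + 12·9h - 10·9p = 9(12h + 5n - 10p).
12h + 5n - 10p is an integer, which exhibits the divisibility.

9(12h + 5n - 10p)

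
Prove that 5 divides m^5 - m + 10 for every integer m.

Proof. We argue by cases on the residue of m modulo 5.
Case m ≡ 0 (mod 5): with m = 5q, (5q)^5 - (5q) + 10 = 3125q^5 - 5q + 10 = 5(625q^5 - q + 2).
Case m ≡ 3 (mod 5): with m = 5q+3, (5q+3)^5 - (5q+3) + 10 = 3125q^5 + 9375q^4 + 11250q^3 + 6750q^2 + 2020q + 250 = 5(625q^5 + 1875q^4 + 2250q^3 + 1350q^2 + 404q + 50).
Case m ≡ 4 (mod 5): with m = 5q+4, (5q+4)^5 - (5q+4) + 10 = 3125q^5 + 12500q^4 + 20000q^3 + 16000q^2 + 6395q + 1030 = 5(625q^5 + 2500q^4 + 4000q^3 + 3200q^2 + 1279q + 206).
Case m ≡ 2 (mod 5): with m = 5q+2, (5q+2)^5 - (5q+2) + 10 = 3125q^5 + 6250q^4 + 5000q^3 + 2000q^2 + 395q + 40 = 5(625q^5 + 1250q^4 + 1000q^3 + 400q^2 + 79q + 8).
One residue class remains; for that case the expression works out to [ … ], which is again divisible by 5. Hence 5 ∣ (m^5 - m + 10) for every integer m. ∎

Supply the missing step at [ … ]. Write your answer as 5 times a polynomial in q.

5(625q^5 + 625q^4 + 250q^3 + 50q^2 + 4q + 2)

The residues treated are {0, 3, 4, 2}, so the missing case is m ≡ 1 (mod 5); write m = 5q+1.
Then (5q+1)^5 - (5q+1) + 10 = 3125q^5 + 3125q^4 + 1250q^3 + 250q^2 + 20q + 10 = 5(625q^5 + 625q^4 + 250q^3 + 50q^2 + 4q + 2).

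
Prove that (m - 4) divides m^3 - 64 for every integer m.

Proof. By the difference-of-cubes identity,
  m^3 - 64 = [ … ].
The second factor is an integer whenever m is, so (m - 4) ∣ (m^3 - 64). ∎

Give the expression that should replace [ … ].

(m - 4)(m^2 + 4m + 16)

Polynomial division of m^3 - 64 by m - 4 leaves remainder 0 and quotient m^2 + 4m + 16.
Hence m^3 - 64 = (m - 4)(m^2 + 4m + 16).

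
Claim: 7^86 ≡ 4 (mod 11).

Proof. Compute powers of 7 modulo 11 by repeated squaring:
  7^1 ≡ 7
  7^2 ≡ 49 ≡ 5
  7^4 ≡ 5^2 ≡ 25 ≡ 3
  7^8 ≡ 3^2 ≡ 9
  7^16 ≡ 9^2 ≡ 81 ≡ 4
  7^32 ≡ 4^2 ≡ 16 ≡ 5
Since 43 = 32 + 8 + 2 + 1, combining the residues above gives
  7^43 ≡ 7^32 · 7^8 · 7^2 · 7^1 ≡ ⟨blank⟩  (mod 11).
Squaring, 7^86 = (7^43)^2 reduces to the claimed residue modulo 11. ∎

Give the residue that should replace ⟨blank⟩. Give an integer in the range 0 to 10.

Multiply the listed residues: 5 · 9 · 5 · 7 = 45 → 225 → 1575.
Reducing modulo 11: 1575 = 143·11 + 2, so 7^43 ≡ 2.

2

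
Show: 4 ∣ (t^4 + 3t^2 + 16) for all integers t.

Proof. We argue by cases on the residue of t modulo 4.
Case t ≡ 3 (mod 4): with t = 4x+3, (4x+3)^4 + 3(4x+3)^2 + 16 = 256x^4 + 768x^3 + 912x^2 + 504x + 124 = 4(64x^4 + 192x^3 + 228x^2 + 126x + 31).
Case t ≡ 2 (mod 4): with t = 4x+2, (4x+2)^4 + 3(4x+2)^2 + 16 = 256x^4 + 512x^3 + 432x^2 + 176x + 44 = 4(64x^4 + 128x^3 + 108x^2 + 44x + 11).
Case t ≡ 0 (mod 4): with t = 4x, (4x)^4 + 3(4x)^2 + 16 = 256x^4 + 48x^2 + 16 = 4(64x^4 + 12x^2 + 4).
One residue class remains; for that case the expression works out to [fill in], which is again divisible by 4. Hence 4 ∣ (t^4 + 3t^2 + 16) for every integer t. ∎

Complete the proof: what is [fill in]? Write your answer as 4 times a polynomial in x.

Only t ≡ 1 (mod 4) is unaccounted for. Put t = 4x+1:
(4x+1)^4 + 3(4x+1)^2 + 16 expands to 256x^4 + 256x^3 + 144x^2 + 40x + 20,
and factoring out 4 leaves 4(64x^4 + 64x^3 + 36x^2 + 10x + 5).

4(64x^4 + 64x^3 + 36x^2 + 10x + 5)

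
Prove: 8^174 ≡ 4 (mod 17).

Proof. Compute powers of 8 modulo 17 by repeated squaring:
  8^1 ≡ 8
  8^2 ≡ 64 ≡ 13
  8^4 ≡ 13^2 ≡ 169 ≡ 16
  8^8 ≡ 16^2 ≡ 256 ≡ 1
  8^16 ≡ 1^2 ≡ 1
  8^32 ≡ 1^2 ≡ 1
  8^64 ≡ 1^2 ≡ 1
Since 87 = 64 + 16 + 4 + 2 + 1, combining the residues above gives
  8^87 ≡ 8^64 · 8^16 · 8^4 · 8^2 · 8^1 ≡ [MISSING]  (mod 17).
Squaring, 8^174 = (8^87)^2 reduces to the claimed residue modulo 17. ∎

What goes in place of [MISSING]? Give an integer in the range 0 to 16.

15

Multiply the listed residues: 1 · 1 · 16 · 13 · 8 = 1 → 16 → 208 → 1664.
Reducing modulo 17: 1664 = 97·17 + 15, so 8^87 ≡ 15.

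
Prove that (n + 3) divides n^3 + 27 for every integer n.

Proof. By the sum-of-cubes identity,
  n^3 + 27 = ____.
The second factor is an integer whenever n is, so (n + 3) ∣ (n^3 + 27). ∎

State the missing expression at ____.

Polynomial division of n^3 + 27 by n + 3 leaves remainder 0 and quotient n^2 - 3n + 9.
Hence n^3 + 27 = (n + 3)(n^2 - 3n + 9).

(n + 3)(n^2 - 3n + 9)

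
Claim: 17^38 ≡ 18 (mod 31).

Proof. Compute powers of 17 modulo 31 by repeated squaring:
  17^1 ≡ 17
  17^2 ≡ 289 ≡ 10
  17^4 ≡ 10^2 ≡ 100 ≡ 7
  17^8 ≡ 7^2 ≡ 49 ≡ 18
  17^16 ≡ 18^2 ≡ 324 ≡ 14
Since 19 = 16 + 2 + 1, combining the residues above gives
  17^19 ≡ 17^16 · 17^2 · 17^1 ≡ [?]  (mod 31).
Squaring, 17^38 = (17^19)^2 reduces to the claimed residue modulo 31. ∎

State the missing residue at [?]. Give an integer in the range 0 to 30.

24

17^16 · 17^2 · 17^1 ≡ 14 · 10 · 17 = 2380.
2380 mod 31 = 24, so 17^19 ≡ 24 (mod 31).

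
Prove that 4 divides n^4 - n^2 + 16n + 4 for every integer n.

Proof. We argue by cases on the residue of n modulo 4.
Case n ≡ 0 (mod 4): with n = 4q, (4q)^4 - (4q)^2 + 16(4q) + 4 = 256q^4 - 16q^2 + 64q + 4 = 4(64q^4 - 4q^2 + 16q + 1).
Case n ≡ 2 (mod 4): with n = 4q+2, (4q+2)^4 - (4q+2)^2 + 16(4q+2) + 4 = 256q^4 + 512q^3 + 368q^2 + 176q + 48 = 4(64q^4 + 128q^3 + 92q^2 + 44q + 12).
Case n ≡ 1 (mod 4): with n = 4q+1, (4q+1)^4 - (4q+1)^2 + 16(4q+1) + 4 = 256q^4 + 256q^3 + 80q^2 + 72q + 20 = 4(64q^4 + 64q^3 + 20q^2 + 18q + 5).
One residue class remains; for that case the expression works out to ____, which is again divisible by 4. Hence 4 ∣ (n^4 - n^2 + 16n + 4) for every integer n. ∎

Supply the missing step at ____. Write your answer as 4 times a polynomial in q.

4(64q^4 + 192q^3 + 212q^2 + 118q + 31)

Only n ≡ 3 (mod 4) is unaccounted for. Put n = 4q+3:
(4q+3)^4 - (4q+3)^2 + 16(4q+3) + 4 expands to 256q^4 + 768q^3 + 848q^2 + 472q + 124,
and factoring out 4 leaves 4(64q^4 + 192q^3 + 212q^2 + 118q + 31).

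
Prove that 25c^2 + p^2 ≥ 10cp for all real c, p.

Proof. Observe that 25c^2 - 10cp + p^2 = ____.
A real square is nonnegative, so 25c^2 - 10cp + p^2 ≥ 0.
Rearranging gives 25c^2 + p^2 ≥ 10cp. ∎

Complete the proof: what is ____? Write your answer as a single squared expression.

The leading and trailing coefficients are 5^2 and 1^2, and 10 = 2·5·1, so the trinomial is (5c - p)^2.
Hence 25c^2 - 10cp + p^2 ≥ 0.

(5c - p)^2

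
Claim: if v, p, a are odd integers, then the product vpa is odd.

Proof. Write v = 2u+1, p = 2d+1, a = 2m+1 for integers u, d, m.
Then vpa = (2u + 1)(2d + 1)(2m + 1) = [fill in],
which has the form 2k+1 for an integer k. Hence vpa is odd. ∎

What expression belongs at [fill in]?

2(4dmu + 2dm + 2du + d + 2mu + m + u) + 1

Expanding: (2u + 1)(2d + 1)(2m + 1) = 8dmu + 4dm + 4du + 2d + 4mu + 2m + 2u + 1.
Every term except the constant is even, so this is 2(4dmu + 2dm + 2du + d + 2mu + m + u) + 1,
and 4dmu + 2dm + 2du + d + 2mu + m + u ∈ ℤ gives the required form.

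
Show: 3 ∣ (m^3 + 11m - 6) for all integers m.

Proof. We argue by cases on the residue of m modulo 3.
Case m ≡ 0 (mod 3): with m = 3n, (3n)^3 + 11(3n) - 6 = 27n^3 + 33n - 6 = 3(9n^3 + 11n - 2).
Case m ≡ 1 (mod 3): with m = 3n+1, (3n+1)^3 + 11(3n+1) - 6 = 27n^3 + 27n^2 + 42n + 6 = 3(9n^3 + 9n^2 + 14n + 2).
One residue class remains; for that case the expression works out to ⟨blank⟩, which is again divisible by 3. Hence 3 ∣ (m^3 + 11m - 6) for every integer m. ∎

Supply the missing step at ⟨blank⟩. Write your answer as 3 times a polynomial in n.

Only m ≡ 2 (mod 3) is unaccounted for. Put m = 3n+2:
(3n+2)^3 + 11(3n+2) - 6 expands to 27n^3 + 54n^2 + 69n + 24,
and factoring out 3 leaves 3(9n^3 + 18n^2 + 23n + 8).

3(9n^3 + 18n^2 + 23n + 8)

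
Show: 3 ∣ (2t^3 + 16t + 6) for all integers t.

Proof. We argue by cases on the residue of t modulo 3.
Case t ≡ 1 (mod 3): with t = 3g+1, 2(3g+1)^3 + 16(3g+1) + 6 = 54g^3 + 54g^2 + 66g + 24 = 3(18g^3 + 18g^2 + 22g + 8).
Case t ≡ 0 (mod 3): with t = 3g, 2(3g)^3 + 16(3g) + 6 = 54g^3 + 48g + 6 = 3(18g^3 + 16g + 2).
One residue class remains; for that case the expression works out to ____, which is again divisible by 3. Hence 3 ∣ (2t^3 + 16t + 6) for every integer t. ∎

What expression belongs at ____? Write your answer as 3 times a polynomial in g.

3(18g^3 + 36g^2 + 40g + 18)

The residues treated are {1, 0}, so the missing case is t ≡ 2 (mod 3); write t = 3g+2.
Then 2(3g+2)^3 + 16(3g+2) + 6 = 54g^3 + 108g^2 + 120g + 54 = 3(18g^3 + 36g^2 + 40g + 18).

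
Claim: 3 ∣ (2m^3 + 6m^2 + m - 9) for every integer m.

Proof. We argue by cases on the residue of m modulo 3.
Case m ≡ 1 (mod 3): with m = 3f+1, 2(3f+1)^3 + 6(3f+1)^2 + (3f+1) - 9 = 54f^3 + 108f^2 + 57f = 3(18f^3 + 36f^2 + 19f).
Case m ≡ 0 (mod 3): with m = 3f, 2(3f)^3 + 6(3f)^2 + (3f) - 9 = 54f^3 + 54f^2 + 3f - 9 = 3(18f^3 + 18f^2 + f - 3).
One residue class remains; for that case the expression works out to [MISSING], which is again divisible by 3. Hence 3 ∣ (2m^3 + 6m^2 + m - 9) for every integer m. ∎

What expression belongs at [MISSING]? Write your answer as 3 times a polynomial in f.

Only m ≡ 2 (mod 3) is unaccounted for. Put m = 3f+2:
2(3f+2)^3 + 6(3f+2)^2 + (3f+2) - 9 expands to 54f^3 + 162f^2 + 147f + 33,
and factoring out 3 leaves 3(18f^3 + 54f^2 + 49f + 11).

3(18f^3 + 54f^2 + 49f + 11)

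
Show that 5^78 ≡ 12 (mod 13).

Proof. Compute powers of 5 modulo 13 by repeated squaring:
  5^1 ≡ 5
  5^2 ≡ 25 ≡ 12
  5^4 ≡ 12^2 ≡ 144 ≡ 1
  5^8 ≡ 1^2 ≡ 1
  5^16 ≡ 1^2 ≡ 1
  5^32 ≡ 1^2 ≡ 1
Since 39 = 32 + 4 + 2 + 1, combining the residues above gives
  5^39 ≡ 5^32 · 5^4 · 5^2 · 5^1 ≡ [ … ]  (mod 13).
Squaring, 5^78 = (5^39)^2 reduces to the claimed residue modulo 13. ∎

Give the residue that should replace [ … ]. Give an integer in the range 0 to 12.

Multiply the listed residues: 1 · 1 · 12 · 5 = 1 → 12 → 60.
Reducing modulo 13: 60 = 4·13 + 8, so 5^39 ≡ 8.

8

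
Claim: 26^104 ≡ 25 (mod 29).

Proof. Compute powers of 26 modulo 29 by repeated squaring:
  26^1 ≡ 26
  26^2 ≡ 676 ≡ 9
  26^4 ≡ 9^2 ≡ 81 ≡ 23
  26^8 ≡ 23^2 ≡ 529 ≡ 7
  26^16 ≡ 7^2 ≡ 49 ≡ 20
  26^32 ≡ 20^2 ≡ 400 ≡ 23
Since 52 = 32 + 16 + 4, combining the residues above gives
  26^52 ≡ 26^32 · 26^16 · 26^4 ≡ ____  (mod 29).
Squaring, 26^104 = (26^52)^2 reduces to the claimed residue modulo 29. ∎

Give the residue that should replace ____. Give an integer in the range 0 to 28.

24

26^32 · 26^16 · 26^4 ≡ 23 · 20 · 23 = 10580.
10580 mod 29 = 24, so 26^52 ≡ 24 (mod 29).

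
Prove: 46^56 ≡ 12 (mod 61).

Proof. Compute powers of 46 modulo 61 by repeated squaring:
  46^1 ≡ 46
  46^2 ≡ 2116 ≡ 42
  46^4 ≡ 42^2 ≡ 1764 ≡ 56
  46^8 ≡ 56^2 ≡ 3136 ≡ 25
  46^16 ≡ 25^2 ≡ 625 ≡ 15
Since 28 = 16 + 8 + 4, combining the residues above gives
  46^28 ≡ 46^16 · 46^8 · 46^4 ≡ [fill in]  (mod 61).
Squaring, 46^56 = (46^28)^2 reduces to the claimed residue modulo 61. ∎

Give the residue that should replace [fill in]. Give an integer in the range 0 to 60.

16

Multiply the listed residues: 15 · 25 · 56 = 375 → 21000.
Reducing modulo 61: 21000 = 344·61 + 16, so 46^28 ≡ 16.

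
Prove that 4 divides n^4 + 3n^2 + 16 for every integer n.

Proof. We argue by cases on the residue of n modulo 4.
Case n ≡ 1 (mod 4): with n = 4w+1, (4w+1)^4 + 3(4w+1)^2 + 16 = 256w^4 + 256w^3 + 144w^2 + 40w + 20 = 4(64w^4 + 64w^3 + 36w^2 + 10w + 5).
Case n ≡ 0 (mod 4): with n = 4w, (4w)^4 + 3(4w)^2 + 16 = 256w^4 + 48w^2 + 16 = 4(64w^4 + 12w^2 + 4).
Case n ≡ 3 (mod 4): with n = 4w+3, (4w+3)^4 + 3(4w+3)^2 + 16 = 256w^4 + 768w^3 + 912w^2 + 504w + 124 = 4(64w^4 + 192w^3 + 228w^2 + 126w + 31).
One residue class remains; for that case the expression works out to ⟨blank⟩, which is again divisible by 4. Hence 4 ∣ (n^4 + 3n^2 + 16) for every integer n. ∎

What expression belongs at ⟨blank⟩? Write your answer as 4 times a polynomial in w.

The residues treated are {1, 0, 3}, so the missing case is n ≡ 2 (mod 4); write n = 4w+2.
Then (4w+2)^4 + 3(4w+2)^2 + 16 = 256w^4 + 512w^3 + 432w^2 + 176w + 44 = 4(64w^4 + 128w^3 + 108w^2 + 44w + 11).

4(64w^4 + 128w^3 + 108w^2 + 44w + 11)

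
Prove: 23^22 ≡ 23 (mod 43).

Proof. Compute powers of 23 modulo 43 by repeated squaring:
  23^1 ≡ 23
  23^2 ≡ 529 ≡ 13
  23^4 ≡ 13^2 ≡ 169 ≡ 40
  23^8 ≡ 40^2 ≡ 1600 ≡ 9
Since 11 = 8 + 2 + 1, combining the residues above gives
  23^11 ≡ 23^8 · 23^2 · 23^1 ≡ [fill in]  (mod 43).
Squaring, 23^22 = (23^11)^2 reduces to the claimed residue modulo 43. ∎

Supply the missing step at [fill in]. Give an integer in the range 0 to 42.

Multiply the listed residues: 9 · 13 · 23 = 117 → 2691.
Reducing modulo 43: 2691 = 62·43 + 25, so 23^11 ≡ 25.

25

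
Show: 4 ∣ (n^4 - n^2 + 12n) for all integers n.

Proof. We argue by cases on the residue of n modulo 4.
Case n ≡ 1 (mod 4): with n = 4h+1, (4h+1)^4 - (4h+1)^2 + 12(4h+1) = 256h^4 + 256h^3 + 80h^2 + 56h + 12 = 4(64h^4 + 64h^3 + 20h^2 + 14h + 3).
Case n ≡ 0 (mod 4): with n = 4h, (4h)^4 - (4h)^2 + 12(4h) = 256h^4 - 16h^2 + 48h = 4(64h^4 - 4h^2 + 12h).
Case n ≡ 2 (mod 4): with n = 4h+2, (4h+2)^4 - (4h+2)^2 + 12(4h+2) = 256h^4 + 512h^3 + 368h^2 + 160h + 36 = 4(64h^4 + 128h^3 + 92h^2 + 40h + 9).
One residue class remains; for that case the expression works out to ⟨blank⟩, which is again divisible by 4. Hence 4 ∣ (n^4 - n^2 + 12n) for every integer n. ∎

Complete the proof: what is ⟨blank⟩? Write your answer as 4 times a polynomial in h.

Only n ≡ 3 (mod 4) is unaccounted for. Put n = 4h+3:
(4h+3)^4 - (4h+3)^2 + 12(4h+3) expands to 256h^4 + 768h^3 + 848h^2 + 456h + 108,
and factoring out 4 leaves 4(64h^4 + 192h^3 + 212h^2 + 114h + 27).

4(64h^4 + 192h^3 + 212h^2 + 114h + 27)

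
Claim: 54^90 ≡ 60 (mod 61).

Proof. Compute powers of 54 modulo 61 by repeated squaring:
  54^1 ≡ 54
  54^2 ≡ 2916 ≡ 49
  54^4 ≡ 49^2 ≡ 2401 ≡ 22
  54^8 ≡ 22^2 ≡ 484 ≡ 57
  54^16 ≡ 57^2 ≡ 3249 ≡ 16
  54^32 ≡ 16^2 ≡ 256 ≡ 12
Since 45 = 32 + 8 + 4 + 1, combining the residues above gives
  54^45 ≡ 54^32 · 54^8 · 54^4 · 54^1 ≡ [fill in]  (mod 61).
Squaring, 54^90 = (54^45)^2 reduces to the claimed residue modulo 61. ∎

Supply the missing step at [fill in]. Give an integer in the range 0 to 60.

11

Multiply the listed residues: 12 · 57 · 22 · 54 = 684 → 15048 → 812592.
Reducing modulo 61: 812592 = 13321·61 + 11, so 54^45 ≡ 11.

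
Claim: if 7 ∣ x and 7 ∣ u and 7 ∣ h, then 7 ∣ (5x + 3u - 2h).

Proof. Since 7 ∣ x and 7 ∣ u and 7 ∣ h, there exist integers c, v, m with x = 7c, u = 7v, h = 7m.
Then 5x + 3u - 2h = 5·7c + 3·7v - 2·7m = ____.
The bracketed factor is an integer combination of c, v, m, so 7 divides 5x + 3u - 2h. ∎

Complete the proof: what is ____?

Pull the common 7 out of every term: 5·7c + 3·7v - 2·7m = 7(5c - 2m + 3v).
5c - 2m + 3v is an integer, which exhibits the divisibility.

7(5c - 2m + 3v)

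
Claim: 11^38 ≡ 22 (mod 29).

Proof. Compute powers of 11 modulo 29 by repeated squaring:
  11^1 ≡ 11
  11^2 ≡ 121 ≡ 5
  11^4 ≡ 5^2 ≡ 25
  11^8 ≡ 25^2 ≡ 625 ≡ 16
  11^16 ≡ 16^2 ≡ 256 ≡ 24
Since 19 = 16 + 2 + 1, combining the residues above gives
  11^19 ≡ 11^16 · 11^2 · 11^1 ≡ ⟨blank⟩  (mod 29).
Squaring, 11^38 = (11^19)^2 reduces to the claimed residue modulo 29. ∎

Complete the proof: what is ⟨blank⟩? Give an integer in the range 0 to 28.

11^16 · 11^2 · 11^1 ≡ 24 · 5 · 11 = 1320.
1320 mod 29 = 15, so 11^19 ≡ 15 (mod 29).

15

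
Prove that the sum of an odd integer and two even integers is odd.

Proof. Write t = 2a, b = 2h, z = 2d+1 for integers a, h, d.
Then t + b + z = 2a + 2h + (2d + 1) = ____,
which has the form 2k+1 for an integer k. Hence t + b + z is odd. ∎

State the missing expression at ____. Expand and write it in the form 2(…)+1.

2(a + d + h) + 1

Expanding: 2a + 2h + (2d + 1) = 2a + 2d + 2h + 1.
Every term except the constant is even, so this is 2(a + d + h) + 1,
and a + d + h ∈ ℤ gives the required form.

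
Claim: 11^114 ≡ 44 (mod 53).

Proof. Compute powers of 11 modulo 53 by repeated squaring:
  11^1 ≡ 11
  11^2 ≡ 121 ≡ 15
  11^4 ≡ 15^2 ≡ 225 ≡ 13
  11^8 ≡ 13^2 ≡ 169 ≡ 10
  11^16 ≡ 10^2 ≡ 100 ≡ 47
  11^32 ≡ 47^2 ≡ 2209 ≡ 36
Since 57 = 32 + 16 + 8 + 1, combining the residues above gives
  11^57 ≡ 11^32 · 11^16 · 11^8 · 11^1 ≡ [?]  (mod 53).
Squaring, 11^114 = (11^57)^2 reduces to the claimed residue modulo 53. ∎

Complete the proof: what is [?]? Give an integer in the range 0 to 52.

11^32 · 11^16 · 11^8 · 11^1 ≡ 36 · 47 · 10 · 11 = 186120.
186120 mod 53 = 37, so 11^57 ≡ 37 (mod 53).

37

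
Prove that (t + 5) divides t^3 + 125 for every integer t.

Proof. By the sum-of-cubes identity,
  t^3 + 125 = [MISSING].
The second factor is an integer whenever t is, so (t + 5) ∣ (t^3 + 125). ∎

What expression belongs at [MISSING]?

a^3 + b^3 = (a + b)(a^2 - ab + b^2). With a = t, b = 5:
t^3 + 125 = (t + 5)(t^2 - 5t + 25).

(t + 5)(t^2 - 5t + 25)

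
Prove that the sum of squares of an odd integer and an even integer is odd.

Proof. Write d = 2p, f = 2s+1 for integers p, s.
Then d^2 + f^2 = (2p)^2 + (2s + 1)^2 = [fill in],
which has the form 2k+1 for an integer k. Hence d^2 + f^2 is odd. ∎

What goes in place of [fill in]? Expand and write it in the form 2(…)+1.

(2p)^2 + (2s + 1)^2 = 4p^2 + 4s^2 + 4s + 1
= 2(2p^2 + 2s^2 + 2s) + 1.
Since 2p^2 + 2s^2 + 2s is an integer, the sum of squares is of the form 2k+1 for an integer k.

2(2p^2 + 2s^2 + 2s) + 1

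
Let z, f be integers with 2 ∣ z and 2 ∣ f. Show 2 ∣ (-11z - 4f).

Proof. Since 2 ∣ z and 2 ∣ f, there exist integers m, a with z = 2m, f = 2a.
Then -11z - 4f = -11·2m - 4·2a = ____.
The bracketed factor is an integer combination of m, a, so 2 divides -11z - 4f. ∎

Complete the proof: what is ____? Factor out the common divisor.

2(-4a - 11m)

Each term has a factor of 2: -11·2m - 4·2a = 2·(-4a - 11m).
Since -4a - 11m is an integer, 2 ∣ (-11z - 4f).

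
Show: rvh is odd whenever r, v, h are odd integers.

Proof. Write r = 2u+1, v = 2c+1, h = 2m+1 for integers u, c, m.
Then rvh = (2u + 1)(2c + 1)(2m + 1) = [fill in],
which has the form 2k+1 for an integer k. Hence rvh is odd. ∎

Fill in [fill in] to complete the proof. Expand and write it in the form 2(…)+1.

2(4cmu + 2cm + 2cu + c + 2mu + m + u) + 1

(2u + 1)(2c + 1)(2m + 1) = 8cmu + 4cm + 4cu + 2c + 4mu + 2m + 2u + 1
= 2(4cmu + 2cm + 2cu + c + 2mu + m + u) + 1.
Since 4cmu + 2cm + 2cu + c + 2mu + m + u is an integer, the product is of the form 2k+1 for an integer k.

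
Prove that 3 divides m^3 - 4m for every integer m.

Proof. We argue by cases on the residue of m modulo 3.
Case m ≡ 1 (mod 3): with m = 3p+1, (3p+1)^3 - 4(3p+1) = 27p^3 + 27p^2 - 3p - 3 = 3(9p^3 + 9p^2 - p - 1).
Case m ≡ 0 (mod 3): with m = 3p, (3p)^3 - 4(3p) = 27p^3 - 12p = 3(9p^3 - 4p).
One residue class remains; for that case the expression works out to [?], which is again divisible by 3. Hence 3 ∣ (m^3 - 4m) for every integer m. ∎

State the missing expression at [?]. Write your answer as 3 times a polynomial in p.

Only m ≡ 2 (mod 3) is unaccounted for. Put m = 3p+2:
(3p+2)^3 - 4(3p+2) expands to 27p^3 + 54p^2 + 24p,
and factoring out 3 leaves 3(9p^3 + 18p^2 + 8p).

3(9p^3 + 18p^2 + 8p)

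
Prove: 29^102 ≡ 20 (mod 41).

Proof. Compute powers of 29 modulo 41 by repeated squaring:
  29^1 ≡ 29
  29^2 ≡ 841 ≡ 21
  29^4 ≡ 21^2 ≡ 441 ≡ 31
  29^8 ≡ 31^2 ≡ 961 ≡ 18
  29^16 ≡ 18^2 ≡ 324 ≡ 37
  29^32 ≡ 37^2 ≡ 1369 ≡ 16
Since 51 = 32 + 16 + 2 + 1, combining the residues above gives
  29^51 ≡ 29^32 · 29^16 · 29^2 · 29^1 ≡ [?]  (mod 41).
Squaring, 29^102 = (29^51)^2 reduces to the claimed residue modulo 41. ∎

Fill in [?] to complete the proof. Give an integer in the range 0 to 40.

15

29^32 · 29^16 · 29^2 · 29^1 ≡ 16 · 37 · 21 · 29 = 360528.
360528 mod 41 = 15, so 29^51 ≡ 15 (mod 41).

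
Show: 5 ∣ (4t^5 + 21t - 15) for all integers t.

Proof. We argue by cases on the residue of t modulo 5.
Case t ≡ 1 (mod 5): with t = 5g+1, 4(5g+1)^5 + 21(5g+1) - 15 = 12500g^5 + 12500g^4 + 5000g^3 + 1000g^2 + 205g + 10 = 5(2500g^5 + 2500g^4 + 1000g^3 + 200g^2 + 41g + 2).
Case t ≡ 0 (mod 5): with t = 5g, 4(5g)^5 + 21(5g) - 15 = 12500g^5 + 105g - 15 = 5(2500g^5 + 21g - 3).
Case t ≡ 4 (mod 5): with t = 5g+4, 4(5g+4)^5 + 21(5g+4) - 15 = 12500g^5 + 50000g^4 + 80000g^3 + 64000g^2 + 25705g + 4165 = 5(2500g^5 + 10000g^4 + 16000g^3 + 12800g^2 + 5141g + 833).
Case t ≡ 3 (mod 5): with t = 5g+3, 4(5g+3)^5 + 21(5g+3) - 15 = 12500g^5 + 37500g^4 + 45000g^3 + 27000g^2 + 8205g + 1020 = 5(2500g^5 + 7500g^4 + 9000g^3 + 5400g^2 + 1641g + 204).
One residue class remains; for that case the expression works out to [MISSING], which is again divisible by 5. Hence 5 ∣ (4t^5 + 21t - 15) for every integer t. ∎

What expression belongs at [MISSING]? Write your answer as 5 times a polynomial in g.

Only t ≡ 2 (mod 5) is unaccounted for. Put t = 5g+2:
4(5g+2)^5 + 21(5g+2) - 15 expands to 12500g^5 + 25000g^4 + 20000g^3 + 8000g^2 + 1705g + 155,
and factoring out 5 leaves 5(2500g^5 + 5000g^4 + 4000g^3 + 1600g^2 + 341g + 31).

5(2500g^5 + 5000g^4 + 4000g^3 + 1600g^2 + 341g + 31)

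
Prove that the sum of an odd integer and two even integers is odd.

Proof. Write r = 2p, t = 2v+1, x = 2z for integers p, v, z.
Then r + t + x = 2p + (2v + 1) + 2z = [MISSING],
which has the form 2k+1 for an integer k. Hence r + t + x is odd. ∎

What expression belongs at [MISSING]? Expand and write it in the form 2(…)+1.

2(p + v + z) + 1

Expanding: 2p + (2v + 1) + 2z = 2p + 2v + 2z + 1.
Every term except the constant is even, so this is 2(p + v + z) + 1,
and p + v + z ∈ ℤ gives the required form.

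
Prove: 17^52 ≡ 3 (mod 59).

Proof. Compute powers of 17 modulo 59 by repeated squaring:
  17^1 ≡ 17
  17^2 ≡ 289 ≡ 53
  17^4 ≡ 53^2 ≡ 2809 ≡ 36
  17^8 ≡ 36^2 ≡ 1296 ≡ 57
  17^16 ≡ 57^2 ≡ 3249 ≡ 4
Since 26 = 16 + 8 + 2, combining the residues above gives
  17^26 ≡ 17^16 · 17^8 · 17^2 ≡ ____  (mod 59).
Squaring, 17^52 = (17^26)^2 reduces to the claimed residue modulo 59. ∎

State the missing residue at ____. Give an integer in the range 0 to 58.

48

Multiply the listed residues: 4 · 57 · 53 = 228 → 12084.
Reducing modulo 59: 12084 = 204·59 + 48, so 17^26 ≡ 48.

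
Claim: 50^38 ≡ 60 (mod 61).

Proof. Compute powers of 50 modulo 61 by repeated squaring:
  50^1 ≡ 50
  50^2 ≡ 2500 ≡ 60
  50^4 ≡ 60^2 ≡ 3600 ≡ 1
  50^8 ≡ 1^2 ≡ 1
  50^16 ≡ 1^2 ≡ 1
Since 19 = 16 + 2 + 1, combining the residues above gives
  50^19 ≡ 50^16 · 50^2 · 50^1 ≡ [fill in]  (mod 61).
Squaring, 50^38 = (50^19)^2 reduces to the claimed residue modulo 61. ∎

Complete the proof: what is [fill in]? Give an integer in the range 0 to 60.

11

Multiply the listed residues: 1 · 60 · 50 = 60 → 3000.
Reducing modulo 61: 3000 = 49·61 + 11, so 50^19 ≡ 11.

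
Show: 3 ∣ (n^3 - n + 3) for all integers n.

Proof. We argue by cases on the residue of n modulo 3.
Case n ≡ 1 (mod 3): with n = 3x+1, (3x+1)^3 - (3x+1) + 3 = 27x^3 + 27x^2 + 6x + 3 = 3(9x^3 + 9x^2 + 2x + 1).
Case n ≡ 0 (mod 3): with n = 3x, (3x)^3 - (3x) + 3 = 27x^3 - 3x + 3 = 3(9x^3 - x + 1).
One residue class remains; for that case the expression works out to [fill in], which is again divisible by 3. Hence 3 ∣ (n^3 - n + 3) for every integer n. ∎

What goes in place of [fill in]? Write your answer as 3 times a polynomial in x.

Only n ≡ 2 (mod 3) is unaccounted for. Put n = 3x+2:
(3x+2)^3 - (3x+2) + 3 expands to 27x^3 + 54x^2 + 33x + 9,
and factoring out 3 leaves 3(9x^3 + 18x^2 + 11x + 3).

3(9x^3 + 18x^2 + 11x + 3)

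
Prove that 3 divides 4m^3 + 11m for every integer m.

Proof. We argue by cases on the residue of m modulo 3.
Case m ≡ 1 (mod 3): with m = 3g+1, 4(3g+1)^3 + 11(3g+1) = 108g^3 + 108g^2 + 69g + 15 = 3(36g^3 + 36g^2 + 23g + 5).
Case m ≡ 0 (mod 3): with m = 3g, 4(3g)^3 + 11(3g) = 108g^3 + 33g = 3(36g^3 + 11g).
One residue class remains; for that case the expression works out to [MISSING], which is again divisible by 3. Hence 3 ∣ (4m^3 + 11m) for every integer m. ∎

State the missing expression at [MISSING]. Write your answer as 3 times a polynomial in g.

3(36g^3 + 72g^2 + 59g + 18)

Only m ≡ 2 (mod 3) is unaccounted for. Put m = 3g+2:
4(3g+2)^3 + 11(3g+2) expands to 108g^3 + 216g^2 + 177g + 54,
and factoring out 3 leaves 3(36g^3 + 72g^2 + 59g + 18).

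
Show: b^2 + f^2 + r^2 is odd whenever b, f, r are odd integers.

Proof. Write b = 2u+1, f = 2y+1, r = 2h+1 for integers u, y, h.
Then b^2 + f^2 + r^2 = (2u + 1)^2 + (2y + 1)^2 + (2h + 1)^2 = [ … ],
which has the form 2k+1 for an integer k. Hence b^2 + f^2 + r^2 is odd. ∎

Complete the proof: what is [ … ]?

(2u + 1)^2 + (2y + 1)^2 + (2h + 1)^2 = 4h^2 + 4h + 4u^2 + 4u + 4y^2 + 4y + 3
= 2(2h^2 + 2h + 2u^2 + 2u + 2y^2 + 2y + 1) + 1.
Since 2h^2 + 2h + 2u^2 + 2u + 2y^2 + 2y + 1 is an integer, the sum of squares is of the form 2k+1 for an integer k.

2(2h^2 + 2h + 2u^2 + 2u + 2y^2 + 2y + 1) + 1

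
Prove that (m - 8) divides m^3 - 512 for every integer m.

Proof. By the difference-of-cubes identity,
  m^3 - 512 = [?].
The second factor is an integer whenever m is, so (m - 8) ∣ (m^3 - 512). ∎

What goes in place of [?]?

a^3 - b^3 = (a - b)(a^2 + ab + b^2). With a = m, b = 8:
m^3 - 512 = (m - 8)(m^2 + 8m + 64).

(m - 8)(m^2 + 8m + 64)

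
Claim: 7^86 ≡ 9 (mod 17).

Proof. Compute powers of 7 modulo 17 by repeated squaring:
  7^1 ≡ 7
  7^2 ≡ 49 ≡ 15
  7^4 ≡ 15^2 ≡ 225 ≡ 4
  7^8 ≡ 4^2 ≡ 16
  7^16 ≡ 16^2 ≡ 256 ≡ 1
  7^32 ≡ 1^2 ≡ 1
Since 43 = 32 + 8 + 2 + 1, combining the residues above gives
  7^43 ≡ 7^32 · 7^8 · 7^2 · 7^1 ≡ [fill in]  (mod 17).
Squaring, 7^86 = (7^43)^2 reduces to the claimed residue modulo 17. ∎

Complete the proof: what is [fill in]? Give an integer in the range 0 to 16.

14

Multiply the listed residues: 1 · 16 · 15 · 7 = 16 → 240 → 1680.
Reducing modulo 17: 1680 = 98·17 + 14, so 7^43 ≡ 14.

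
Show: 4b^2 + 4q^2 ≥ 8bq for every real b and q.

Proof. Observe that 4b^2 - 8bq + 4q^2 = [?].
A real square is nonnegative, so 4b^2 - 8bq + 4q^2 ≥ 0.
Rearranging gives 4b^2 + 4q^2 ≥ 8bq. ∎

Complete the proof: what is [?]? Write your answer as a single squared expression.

The leading and trailing coefficients are 2^2 and 2^2, and 8 = 2·2·2, so the trinomial is (2b - 2q)^2.
Hence 4b^2 - 8bq + 4q^2 ≥ 0.

(2b - 2q)^2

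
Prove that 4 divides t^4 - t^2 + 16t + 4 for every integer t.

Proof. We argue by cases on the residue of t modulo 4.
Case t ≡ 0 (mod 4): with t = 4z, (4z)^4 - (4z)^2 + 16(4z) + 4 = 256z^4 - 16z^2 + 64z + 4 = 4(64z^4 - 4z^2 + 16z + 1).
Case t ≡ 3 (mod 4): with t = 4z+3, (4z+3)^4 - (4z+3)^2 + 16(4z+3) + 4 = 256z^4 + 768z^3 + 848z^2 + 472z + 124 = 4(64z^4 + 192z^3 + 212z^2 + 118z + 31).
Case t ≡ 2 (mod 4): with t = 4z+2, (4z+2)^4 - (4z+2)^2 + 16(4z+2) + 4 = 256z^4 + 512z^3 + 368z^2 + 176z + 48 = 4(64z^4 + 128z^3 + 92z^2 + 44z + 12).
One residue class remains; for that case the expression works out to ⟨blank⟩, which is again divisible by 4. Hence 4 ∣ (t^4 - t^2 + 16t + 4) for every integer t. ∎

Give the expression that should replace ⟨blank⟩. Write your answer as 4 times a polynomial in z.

The residues treated are {0, 3, 2}, so the missing case is t ≡ 1 (mod 4); write t = 4z+1.
Then (4z+1)^4 - (4z+1)^2 + 16(4z+1) + 4 = 256z^4 + 256z^3 + 80z^2 + 72z + 20 = 4(64z^4 + 64z^3 + 20z^2 + 18z + 5).

4(64z^4 + 64z^3 + 20z^2 + 18z + 5)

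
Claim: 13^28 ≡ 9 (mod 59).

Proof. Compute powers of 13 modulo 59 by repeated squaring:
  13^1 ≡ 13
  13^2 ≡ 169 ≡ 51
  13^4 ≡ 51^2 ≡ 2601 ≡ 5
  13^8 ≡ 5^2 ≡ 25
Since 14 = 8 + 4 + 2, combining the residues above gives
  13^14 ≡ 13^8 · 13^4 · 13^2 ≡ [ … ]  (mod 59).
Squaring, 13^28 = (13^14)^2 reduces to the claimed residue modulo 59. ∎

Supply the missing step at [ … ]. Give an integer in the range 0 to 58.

3

13^8 · 13^4 · 13^2 ≡ 25 · 5 · 51 = 6375.
6375 mod 59 = 3, so 13^14 ≡ 3 (mod 59).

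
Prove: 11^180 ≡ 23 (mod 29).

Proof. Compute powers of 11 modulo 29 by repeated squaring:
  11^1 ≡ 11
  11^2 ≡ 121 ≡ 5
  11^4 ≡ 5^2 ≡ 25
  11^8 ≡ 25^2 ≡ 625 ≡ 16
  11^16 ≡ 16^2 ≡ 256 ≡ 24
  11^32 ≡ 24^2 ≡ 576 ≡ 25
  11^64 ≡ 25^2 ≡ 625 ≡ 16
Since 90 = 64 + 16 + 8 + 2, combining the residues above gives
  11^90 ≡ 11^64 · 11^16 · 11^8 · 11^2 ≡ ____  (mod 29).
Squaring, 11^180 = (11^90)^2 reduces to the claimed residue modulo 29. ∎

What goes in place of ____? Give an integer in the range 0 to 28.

9

Multiply the listed residues: 16 · 24 · 16 · 5 = 384 → 6144 → 30720.
Reducing modulo 29: 30720 = 1059·29 + 9, so 11^90 ≡ 9.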